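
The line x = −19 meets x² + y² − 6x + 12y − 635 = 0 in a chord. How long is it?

28

Centre (3, −6), r² = 680. Perpendicular distance d from centre to line = |22| / √1 = 22.
Half the chord is √(r² − d²) = √(196), so the full chord is 28.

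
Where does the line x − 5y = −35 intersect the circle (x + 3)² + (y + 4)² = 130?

(−10, 5) and (0, 7)

From the line, y = (35 + x)/5. Substituting:
26x² + 260x = 0  ⟹  x² + 10x = 0
x = 0 or x = −10, giving (0, 7) and (−10, 5).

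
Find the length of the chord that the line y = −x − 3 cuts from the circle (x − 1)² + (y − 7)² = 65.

3√2

From the line, y = −x − 3. Substituting:
2x² + 18x + 36 = 0  ⟹  x² + 9x + 18 = 0
x = −3 or x = −6, giving (−3, 0) and (−6, 3).
Chord length = distance between (−3, 0) and (−6, 3) = √18 = 3√2.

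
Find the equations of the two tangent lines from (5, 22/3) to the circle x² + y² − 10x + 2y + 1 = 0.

A line y − (22/3) = m(x − (5)) is tangent when its distance from (5, −1) is 5:
(0m − (−25/3))² = 25(m² + 1)
9m² − 16 = 0, so m = 4/3 or m = −4/3.
With m = 4/3: 4x − 3y = −2. With m = −4/3: 4x + 3y = 42.

4x − 3y = −2 and 4x + 3y = 42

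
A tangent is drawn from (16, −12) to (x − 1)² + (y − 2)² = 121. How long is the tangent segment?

Centre (1, 2), r² = 121. |PO|² = (15)² + (−14)² = 421.
By the tangent–radius right angle, tangent length = √(|PO|² − r²) = √300 = 10√3.

10√3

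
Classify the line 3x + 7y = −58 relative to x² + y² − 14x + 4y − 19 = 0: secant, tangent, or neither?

neither

d² = (3·7 + 7·(−2) − (−58))²/58 = 4225/58; r² = 72.
Since d² > r², the line lies outside the circle.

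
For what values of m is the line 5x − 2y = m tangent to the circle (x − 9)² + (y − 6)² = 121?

m = 33 ± 11√29

The line touches the circle iff its distance from (9, 6) is 11:
|5·9 − 2·6 − m| / √29 = 11
|m − (33)| = 11√29.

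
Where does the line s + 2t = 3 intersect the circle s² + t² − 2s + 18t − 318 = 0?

(−11, 7) and (21, −9)

Substitute t = (3 − s)/2:
5s² − 50s − 1155 = 0  ⟹  s² − 10s − 231 = 0
s = 21 or s = −11, giving (21, −9) and (−11, 7).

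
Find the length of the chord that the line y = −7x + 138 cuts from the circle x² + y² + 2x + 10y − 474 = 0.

Centre (−1, −5), r² = 500. Perpendicular distance d from centre to line = |−150| / √50 = 150/√50.
Chord = 2√(r² − d²) = 2·√(50) = 10√2.

10√2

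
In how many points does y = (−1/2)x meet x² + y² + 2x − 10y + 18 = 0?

0

Substituting the line into the circle gives 5x² + 28x + 72 = 0.
Discriminant = (28)² − 4·5·(72) = −656 < 0.
No real roots: the line does not meet the circle.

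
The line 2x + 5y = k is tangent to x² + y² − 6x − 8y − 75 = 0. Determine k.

k = 26 ± 10√29

The line touches the circle iff its distance from (3, 4) is 10:
|2·3 + 5·4 − k| / √29 = 10
|k − (26)| = 10√29.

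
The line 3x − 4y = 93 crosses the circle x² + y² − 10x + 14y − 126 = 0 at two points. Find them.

From the line, y = (−93 + 3x)/4. Substituting:
25x² − 550x + 1425 = 0  ⟹  x² − 22x + 57 = 0
x = 19 or x = 3, giving (19, −9) and (3, −21).

(3, −21) and (19, −9)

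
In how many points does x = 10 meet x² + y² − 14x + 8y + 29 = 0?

2

d² = (1·7 + 0·(−4) − (10))² = 9; r² = 36.
Since d² < r², the line cuts the circle twice.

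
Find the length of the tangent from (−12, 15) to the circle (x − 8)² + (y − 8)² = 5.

Centre (8, 8), r² = 5. |PO|² = (−20)² + (7)² = 449.
The tangent meets the radius at right angles, so tangent² = |PO|² − r² = 449 − 5 = 444.

2√111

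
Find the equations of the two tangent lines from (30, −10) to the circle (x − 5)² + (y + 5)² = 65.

A line y − (−10) = m(x − (30)) is tangent when its distance from (5, −5) is √65:
[m·(−25) − (5)]² = 65(m² + 1)
56m² + 25m − 4 = 0, so m = 1/8 or m = −4/7.
With m = 1/8: x − 8y = 110. With m = −4/7: 4x + 7y = 50.

x − 8y = 110 and 4x + 7y = 50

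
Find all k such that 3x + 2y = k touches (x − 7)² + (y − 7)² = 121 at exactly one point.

For a tangent, require d(centre, line) = r = 11.
|3·7 + 2·7 − k| / √13 = 11
|k − (35)| = 11√13.

k = 35 ± 11√13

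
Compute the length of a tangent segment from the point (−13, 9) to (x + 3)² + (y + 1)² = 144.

2√14

The centre is (−3, −1) and r = 12. The square of the distance from P to the centre is 100 + 100 = 200.
The tangent meets the radius at right angles, so tangent² = |PO|² − r² = 200 − 144 = 56.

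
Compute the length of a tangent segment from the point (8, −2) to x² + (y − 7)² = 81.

8

With centre O = (0, 7), |OP|² = 145 and r² = 81.
The tangent meets the radius at right angles, so tangent² = |PO|² − r² = 145 − 81 = 64.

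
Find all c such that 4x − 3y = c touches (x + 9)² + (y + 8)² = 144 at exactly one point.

For a tangent, require d(centre, line) = r = 12.
|4·(−9) − 3·(−8) − c| / √25 = 12
|c − (−12)| = 12·5, so c = 48 or c = −72.

c = −72 or c = 48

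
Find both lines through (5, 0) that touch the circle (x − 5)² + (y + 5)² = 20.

x + 2y = 5 and x − 2y = 5

Let a tangent through (5, 0) have slope m. Its distance from (5, −5) must equal 2√5:
[m·(0) − (−5)]² = 20(m² + 1)
4m² − 1 = 0, so m = −1/2 or m = 1/2.
With m = −1/2: x + 2y = 5. With m = 1/2: x − 2y = 5.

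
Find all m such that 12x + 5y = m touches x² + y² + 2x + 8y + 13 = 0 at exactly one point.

Tangency holds when the distance from the centre (−1, −4) to the line equals the radius 2:
|12·(−1) + 5·(−4) − m| / √169 = 2
|m − (−32)| = 2·13, so m = −6 or m = −58.

m = −58 or m = −6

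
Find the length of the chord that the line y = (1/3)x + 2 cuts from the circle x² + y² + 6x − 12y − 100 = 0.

7√10

The distance from (−3, 6) to the line is 15/√10, and r² = 145.
Chord = 2√(r² − d²) = 2·√(245/2) = 7√10.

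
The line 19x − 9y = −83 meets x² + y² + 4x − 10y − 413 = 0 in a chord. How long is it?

The distance from (−2, 5) to the line is 0/√442, and r² = 442.
Chord = 2√(r² − d²) = 2·√(442) = 2√442.

2√442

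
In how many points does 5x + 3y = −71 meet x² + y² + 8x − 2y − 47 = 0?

Substituting the line into the circle gives 34x² + 812x + 5044 = 0.
Discriminant = (812)² − 4·34·(5044) = −26640 < 0.
No real roots: the line does not meet the circle.

0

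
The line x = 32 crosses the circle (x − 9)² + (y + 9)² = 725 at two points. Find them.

The line gives x = 32. Substituting into the circle:
y² + 18y − 115 = 0
y = 5 or y = −23, giving (32, 5) and (32, −23).

(32, −23) and (32, 5)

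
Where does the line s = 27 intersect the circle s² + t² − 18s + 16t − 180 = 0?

(27, −9) and (27, −7)

The line gives s = 27. Substituting into the circle:
t² + 16t + 63 = 0
t = −7 or t = −9, giving (27, −7) and (27, −9).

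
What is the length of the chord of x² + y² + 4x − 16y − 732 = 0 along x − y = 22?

24√2

Centre (−2, 8), r² = 800. Perpendicular distance d from centre to line = |−32| / √2 = 32/√2.
Half the chord is √(r² − d²) = √(288), so the full chord is 24√2.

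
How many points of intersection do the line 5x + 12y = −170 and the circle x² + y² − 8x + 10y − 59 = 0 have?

1

d² = (5·4 + 12·(−5) − (−170))²/169 = 100; r² = 100.
Since d² = r², the line is tangent.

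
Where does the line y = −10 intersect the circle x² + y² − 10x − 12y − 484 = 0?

Express y = −10 and substitute into the circle:
x² − 10x − 264 = 0
x = 22 or x = −12, giving (22, −10) and (−12, −10).

(−12, −10) and (22, −10)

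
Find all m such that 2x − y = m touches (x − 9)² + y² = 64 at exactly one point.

m = 18 ± 8√5

The line touches the circle iff its distance from (9, 0) is 8:
|2·9 − 1·0 − m| / √5 = 8
|m − (18)| = 8√5.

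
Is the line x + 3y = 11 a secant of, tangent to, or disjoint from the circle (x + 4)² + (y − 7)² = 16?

Substituting the line into the circle gives 10x² + 92x + 100 = 0.
Discriminant = (92)² − 4·10·(100) = 4464 > 0.
Two real roots: the line is a secant.

secant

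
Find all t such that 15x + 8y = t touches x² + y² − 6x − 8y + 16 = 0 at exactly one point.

The line touches the circle iff its distance from (3, 4) is 3:
|15·3 + 8·4 − t| / √289 = 3
|t − (77)| = 3·17, so t = 128 or t = 26.

t = 26 or t = 128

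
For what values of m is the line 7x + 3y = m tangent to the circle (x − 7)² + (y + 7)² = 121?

For a tangent, require d(centre, line) = r = 11.
|7·7 + 3·(−7) − m| / √58 = 11
|m − (28)| = 11√58.

m = 28 ± 11√58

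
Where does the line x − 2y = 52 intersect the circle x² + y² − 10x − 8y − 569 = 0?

Substitute y = (−52 + x)/2:
5x² − 160x + 1260 = 0  ⟹  x² − 32x + 252 = 0
x = 18 or x = 14, giving (18, −17) and (14, −19).

(14, −19) and (18, −17)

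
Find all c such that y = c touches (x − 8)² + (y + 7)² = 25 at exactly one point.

c = −12 or c = −2

The line touches the circle iff its distance from (8, −7) is 5:
|0·8 + 1·(−7) − c| / √1 = 5
|c − (−7)| = 5, so c = −2 or c = −12.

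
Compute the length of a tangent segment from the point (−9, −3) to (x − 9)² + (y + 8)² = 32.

√317

The centre is (9, −8) and r = 4√2. The square of the distance from P to the centre is 324 + 25 = 349.
The tangent meets the radius at right angles, so tangent² = |PO|² − r² = 349 − 32 = 317.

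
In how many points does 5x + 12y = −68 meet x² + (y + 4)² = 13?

d² = (5·0 + 12·(−4) − (−68))²/169 = 400/169; r² = 13.
Since d² < r², the line cuts the circle twice.

2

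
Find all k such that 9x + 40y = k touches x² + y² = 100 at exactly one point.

For a tangent, require d(centre, line) = r = 10.
|9·0 + 40·0 − k| / √1681 = 10
|k| = 10·41, so k = 410 or k = −410.

k = −410 or k = 410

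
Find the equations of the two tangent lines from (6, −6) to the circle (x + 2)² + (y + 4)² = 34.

Let a tangent through (6, −6) have slope m. Its distance from (−2, −4) must equal √34:
(−8m − (2))² = 34(m² + 1)
15m² + 16m − 15 = 0, so m = −5/3 or m = 3/5.
With m = −5/3: 5x + 3y = 12. With m = 3/5: 3x − 5y = 48.

5x + 3y = 12 and 3x − 5y = 48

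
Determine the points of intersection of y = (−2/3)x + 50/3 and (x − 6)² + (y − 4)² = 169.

(1, 16) and (19, 4)

Express y = (50 − 2x)/3 and substitute into the circle:
13x² − 260x + 247 = 0  ⟹  x² − 20x + 19 = 0
x = 19 or x = 1, giving (19, 4) and (1, 16).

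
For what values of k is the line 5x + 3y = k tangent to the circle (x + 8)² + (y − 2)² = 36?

k = −34 ± 6√34

The line touches the circle iff its distance from (−8, 2) is 6:
|5·(−8) + 3·2 − k| / √34 = 6
|k − (−34)| = 6√34.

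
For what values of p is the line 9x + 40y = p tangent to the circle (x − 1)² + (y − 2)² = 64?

For a tangent, require d(centre, line) = r = 8.
|9·1 + 40·2 − p| / √1681 = 8
|p − (89)| = 8·41, so p = 417 or p = −239.

p = −239 or p = 417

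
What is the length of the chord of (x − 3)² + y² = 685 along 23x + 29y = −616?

√1370

Express y = (−616 − 23x)/29 and substitute into the circle:
1370x² + 23290x − 189060 = 0  ⟹  x² + 17x − 138 = 0
x = 6 or x = −23, giving (6, −26) and (−23, −3).
Chord length = distance between (6, −26) and (−23, −3) = √1370 = √1370.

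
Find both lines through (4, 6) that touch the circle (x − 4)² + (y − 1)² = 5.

A line y − (6) = m(x − (4)) is tangent when its distance from (4, 1) is √5:
[m·(0) − (−5)]² = 5(m² + 1)
m² − 4 = 0, so m = −2 or m = 2.
With m = −2: 2x + y = 14. With m = 2: 2x − y = 2.

2x + y = 14 and 2x − y = 2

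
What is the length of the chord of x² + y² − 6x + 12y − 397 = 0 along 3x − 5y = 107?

From the line, y = (−107 + 3x)/5. Substituting:
34x² − 612x − 4896 = 0  ⟹  x² − 18x − 144 = 0
x = 24 or x = −6, giving (24, −7) and (−6, −25).
Chord length = distance between (24, −7) and (−6, −25) = √1224 = 6√34.

6√34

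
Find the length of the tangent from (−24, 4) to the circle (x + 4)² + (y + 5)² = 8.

With centre O = (−4, −5), |OP|² = 481 and r² = 8.
Power of the point: PT² = |PO|² − r² = 473, so PT = √473.

√473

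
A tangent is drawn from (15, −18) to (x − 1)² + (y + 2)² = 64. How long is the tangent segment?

With centre O = (1, −2), |OP|² = 452 and r² = 64.
By the tangent–radius right angle, tangent length = √(|PO|² − r²) = √388 = 2√97.

2√97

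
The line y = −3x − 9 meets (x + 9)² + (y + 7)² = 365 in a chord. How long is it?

11√10

The distance from (−9, −7) to the line is 25/√10, and r² = 365.
Half the chord is √(r² − d²) = √(605/2), so the full chord is 11√10.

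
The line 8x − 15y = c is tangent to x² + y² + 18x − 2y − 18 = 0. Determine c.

The line touches the circle iff its distance from (−9, 1) is 10:
|8·(−9) − 15·1 − c| / √289 = 10
|c − (−87)| = 10·17, so c = 83 or c = −257.

c = −257 or c = 83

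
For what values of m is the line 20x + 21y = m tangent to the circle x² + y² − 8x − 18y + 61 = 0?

For a tangent, require d(centre, line) = r = 6.
|20·4 + 21·9 − m| / √841 = 6
|m − (269)| = 6·29, so m = 443 or m = 95.

m = 95 or m = 443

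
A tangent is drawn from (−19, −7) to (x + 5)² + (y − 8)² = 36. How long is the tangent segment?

√385

The centre is (−5, 8) and r = 6. The square of the distance from P to the centre is 196 + 225 = 421.
By the tangent–radius right angle, tangent length = √(|PO|² − r²) = √385.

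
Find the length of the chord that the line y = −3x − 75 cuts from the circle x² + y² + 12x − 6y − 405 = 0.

From the line, y = −3x − 75. Substituting:
10x² + 480x + 5670 = 0  ⟹  x² + 48x + 567 = 0
x = −21 or x = −27, giving (−21, −12) and (−27, 6).
|(−21, −12) − (−27, 6)| = √((6)² + (−18)²) = 6√10.

6√10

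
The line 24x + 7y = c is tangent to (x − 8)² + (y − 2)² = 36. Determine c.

c = 56 or c = 356

Tangency holds when the distance from the centre (8, 2) to the line equals the radius 6:
|24·8 + 7·2 − c| / √625 = 6
|c − (206)| = 6·25, so c = 356 or c = 56.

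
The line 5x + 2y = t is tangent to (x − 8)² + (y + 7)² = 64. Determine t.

t = 26 ± 8√29

Tangency holds when the distance from the centre (8, −7) to the line equals the radius 8:
|5·8 + 2·(−7) − t| / √29 = 8
|t − (26)| = 8√29.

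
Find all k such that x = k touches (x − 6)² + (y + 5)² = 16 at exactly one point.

The line touches the circle iff its distance from (6, −5) is 4:
|1·6 + 0·(−5) − k| / √1 = 4
|k − (6)| = 4, so k = 10 or k = 2.

k = 2 or k = 10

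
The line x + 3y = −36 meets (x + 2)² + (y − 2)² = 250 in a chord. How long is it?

6√10

The distance from (−2, 2) to the line is 40/√10, and r² = 250.
Chord = 2√(r² − d²) = 2·√(90) = 6√10.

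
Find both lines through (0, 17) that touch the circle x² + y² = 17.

4x − y = −17 and 4x + y = 17

A line y − (17) = m(x − (0)) is tangent when its distance from (0, 0) is √17:
(0m − (−17))² = 17(m² + 1)
m² − 16 = 0, so m = 4 or m = −4.
With m = 4: 4x − y = −17. With m = −4: 4x + y = 17.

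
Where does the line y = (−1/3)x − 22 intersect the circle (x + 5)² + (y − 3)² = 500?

(−15, −17) and (−9, −19)

Substitute y = (−66 − x)/3:
10x² + 240x + 1350 = 0  ⟹  x² + 24x + 135 = 0
x = −9 or x = −15, giving (−9, −19) and (−15, −17).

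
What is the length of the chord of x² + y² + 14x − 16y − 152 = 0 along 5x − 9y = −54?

3√106

Centre (−7, 8), r² = 265. Perpendicular distance d from centre to line = |−53| / √106 = 53/√106.
Half the chord is √(r² − d²) = √(477/2), so the full chord is 3√106.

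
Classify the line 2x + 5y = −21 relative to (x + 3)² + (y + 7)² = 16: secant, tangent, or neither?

secant

Substituting the line into the circle gives 29x² + 94x + 21 = 0.
Δ = 8836 − 2436 = 6400.
Two real roots: the line is a secant.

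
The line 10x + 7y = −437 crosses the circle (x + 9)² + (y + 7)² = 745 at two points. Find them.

(−36, −11) and (−22, −31)

Express y = (−437 − 10x)/7 and substitute into the circle:
149x² + 8642x + 118008 = 0  ⟹  x² + 58x + 792 = 0
x = −22 or x = −36, giving (−22, −31) and (−36, −11).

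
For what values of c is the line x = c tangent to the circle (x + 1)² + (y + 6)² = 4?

c = −3 or c = 1

The line touches the circle iff its distance from (−1, −6) is 2:
|1·(−1) + 0·(−6) − c| / √1 = 2
|c − (−1)| = 2, so c = 1 or c = −3.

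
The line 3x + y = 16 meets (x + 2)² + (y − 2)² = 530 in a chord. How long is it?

Express y = −3x + 16 and substitute into the circle:
10x² − 80x − 330 = 0  ⟹  x² − 8x − 33 = 0
x = 11 or x = −3, giving (11, −17) and (−3, 25).
|(11, −17) − (−3, 25)| = √((14)² + (−42)²) = 14√10.

14√10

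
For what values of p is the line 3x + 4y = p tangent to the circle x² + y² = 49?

The line touches the circle iff its distance from (0, 0) is 7:
|3·0 + 4·0 − p| / √25 = 7
|p| = 7·5, so p = 35 or p = −35.

p = −35 or p = 35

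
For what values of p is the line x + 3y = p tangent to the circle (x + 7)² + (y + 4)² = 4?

The line touches the circle iff its distance from (−7, −4) is 2:
|1·(−7) + 3·(−4) − p| / √10 = 2
|p − (−19)| = 2√10.

p = −19 ± 2√10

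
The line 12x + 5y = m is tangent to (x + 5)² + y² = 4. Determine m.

m = −86 or m = −34

Tangency holds when the distance from the centre (−5, 0) to the line equals the radius 2:
|12·(−5) + 5·0 − m| / √169 = 2
|m − (−60)| = 2·13, so m = −34 or m = −86.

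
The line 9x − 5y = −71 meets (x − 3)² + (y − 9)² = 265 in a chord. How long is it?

Express y = (71 + 9x)/5 and substitute into the circle:
106x² + 318x − 5724 = 0  ⟹  x² + 3x − 54 = 0
x = 6 or x = −9, giving (6, 25) and (−9, −2).
|(6, 25) − (−9, −2)| = √((15)² + (27)²) = 3√106.

3√106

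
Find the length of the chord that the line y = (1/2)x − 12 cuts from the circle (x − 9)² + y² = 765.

24√5

Substitute y = (−24 + x)/2:
5x² − 120x − 2160 = 0  ⟹  x² − 24x − 432 = 0
x = 36 or x = −12, giving (36, 6) and (−12, −18).
|(36, 6) − (−12, −18)| = √((48)² + (24)²) = 24√5.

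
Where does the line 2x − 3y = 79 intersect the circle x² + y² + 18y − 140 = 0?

Substitute y = (−79 + 2x)/3:
13x² − 208x + 715 = 0  ⟹  x² − 16x + 55 = 0
x = 11 or x = 5, giving (11, −19) and (5, −23).

(5, −23) and (11, −19)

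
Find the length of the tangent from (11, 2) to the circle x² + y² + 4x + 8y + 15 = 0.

10√2

The centre is (−2, −4) and r = √5. The square of the distance from P to the centre is 169 + 36 = 205.
By the tangent–radius right angle, tangent length = √(|PO|² − r²) = √200 = 10√2.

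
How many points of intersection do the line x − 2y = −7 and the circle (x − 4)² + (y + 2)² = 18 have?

Substituting the line into the circle gives 5x² − 10x + 113 = 0.
Discriminant = (−10)² − 4·5·(113) = −2160 < 0.
No real roots: the line does not meet the circle.

0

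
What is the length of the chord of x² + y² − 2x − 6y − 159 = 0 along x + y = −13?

Centre (1, 3), r² = 169. Perpendicular distance d from centre to line = |17| / √2 = 17/√2.
Half the chord is √(r² − d²) = √(49/2), so the full chord is 7√2.

7√2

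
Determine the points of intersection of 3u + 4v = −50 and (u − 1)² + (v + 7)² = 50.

Express v = (−50 − 3u)/4 and substitute into the circle:
25u² + 100u − 300 = 0  ⟹  u² + 4u − 12 = 0
u = 2 or u = −6, giving (2, −14) and (−6, −8).

(−6, −8) and (2, −14)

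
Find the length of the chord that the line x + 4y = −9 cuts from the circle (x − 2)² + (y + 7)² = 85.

4√17

The distance from (2, −7) to the line is 17/√17, and r² = 85.
Chord = 2√(r² − d²) = 2·√(68) = 4√17.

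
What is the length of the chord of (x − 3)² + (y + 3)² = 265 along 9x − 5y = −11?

Substitute y = (11 + 9x)/5:
106x² + 318x − 5724 = 0  ⟹  x² + 3x − 54 = 0
x = 6 or x = −9, giving (6, 13) and (−9, −14).
|(6, 13) − (−9, −14)| = √((15)² + (27)²) = 3√106.

3√106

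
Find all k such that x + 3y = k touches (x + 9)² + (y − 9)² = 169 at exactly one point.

For a tangent, require d(centre, line) = r = 13.
|1·(−9) + 3·9 − k| / √10 = 13
|k − (18)| = 13√10.

k = 18 ± 13√10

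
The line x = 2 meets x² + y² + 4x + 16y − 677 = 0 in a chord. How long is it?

The line gives x = 2. Substituting into the circle:
y² + 16y − 665 = 0
y = 19 or y = −35, giving (2, 19) and (2, −35).
|(2, 19) − (2, −35)| = √((0)² + (54)²) = 54.

54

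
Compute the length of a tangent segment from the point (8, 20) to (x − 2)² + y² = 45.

Centre (2, 0), r² = 45. |PO|² = (6)² + (20)² = 436.
The tangent meets the radius at right angles, so tangent² = |PO|² − r² = 436 − 45 = 391.

√391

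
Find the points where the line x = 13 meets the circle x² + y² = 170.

The line gives x = 13. Substituting into the circle:
y² − 1 = 0
y = 1 or y = −1, giving (13, 1) and (13, −1).

(13, −1) and (13, 1)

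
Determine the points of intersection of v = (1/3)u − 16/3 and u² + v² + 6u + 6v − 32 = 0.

Express v = (−16 + u)/3 and substitute into the circle:
10u² + 40u − 320 = 0  ⟹  u² + 4u − 32 = 0
u = 4 or u = −8, giving (4, −4) and (−8, −8).

(−8, −8) and (4, −4)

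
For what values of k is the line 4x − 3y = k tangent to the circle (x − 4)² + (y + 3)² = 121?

The line touches the circle iff its distance from (4, −3) is 11:
|4·4 − 3·(−3) − k| / √25 = 11
|k − (25)| = 11·5, so k = 80 or k = −30.

k = −30 or k = 80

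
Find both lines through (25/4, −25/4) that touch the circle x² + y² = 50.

x − 7y = 50 and 7x − y = 50

A line y − (−25/4) = m(x − (25/4)) is tangent when its distance from (0, 0) is 5√2:
[m·(−25/4) − (25/4)]² = 50(m² + 1)
7m² − 50m + 7 = 0, so m = 1/7 or m = 7.
With m = 1/7: x − 7y = 50. With m = 7: 7x − y = 50.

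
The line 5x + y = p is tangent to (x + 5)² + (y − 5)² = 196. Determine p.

The line touches the circle iff its distance from (−5, 5) is 14:
|5·(−5) + 1·5 − p| / √26 = 14
|p − (−20)| = 14√26.

p = −20 ± 14√26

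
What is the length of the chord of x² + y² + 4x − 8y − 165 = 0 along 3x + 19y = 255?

Substitute y = (255 − 3x)/19:
370x² + 370x − 33300 = 0  ⟹  x² + x − 90 = 0
x = 9 or x = −10, giving (9, 12) and (−10, 15).
Chord length = distance between (9, 12) and (−10, 15) = √370 = √370.

√370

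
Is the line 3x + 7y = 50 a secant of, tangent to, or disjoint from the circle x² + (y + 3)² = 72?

disjoint

Centre (0, −3), r² = 72. Distance² from centre to line = (−71)²/58 = 5041/58.
Since d² > r², the line lies outside the circle.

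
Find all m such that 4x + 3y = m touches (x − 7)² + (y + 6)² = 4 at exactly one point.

m = 0 or m = 20

The line touches the circle iff its distance from (7, −6) is 2:
|4·7 + 3·(−6) − m| / √25 = 2
|m − (10)| = 2·5, so m = 20 or m = 0.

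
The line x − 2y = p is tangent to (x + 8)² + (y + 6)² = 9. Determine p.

The line touches the circle iff its distance from (−8, −6) is 3:
|1·(−8) − 2·(−6) − p| / √5 = 3
|p − (4)| = 3√5.

p = 4 ± 3√5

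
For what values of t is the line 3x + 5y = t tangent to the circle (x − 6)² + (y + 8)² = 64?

For a tangent, require d(centre, line) = r = 8.
|3·6 + 5·(−8) − t| / √34 = 8
|t − (−22)| = 8√34.

t = −22 ± 8√34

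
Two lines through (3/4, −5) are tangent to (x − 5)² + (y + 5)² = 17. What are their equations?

4x + y = −2 and 4x − y = 8

Write the tangent as mx − y + (−5 − m·(3/4)) = 0 and set its distance from the centre to √17:
(17/4m − (0))² = 17(m² + 1)
m² − 16 = 0, so m = −4 or m = 4.
With m = −4: 4x + y = −2. With m = 4: 4x − y = 8.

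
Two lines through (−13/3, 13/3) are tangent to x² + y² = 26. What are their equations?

5x − y = −26 and x − 5y = −26

A line y − (13/3) = m(x − (−13/3)) is tangent when its distance from (0, 0) is √26:
[m·(13/3) − (−13/3)]² = 26(m² + 1)
5m² − 26m + 5 = 0, so m = 5 or m = 1/5.
Through (−13/3, 13/3) these give 5x − y = −26 and x − 5y = −26.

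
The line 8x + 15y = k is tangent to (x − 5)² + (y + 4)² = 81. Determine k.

Tangency holds when the distance from the centre (5, −4) to the line equals the radius 9:
|8·5 + 15·(−4) − k| / √289 = 9
|k − (−20)| = 9·17, so k = 133 or k = −173.

k = −173 or k = 133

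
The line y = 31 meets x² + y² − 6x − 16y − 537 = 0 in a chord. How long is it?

18

From the line, y = 31. Substituting:
x² − 6x − 72 = 0
x = 12 or x = −6, giving (12, 31) and (−6, 31).
Chord length = distance between (12, 31) and (−6, 31) = √324 = 18.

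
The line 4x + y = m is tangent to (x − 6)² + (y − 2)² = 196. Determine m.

The line touches the circle iff its distance from (6, 2) is 14:
|4·6 + 1·2 − m| / √17 = 14
|m − (26)| = 14√17.

m = 26 ± 14√17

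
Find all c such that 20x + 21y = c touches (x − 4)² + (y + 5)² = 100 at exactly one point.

Tangency holds when the distance from the centre (4, −5) to the line equals the radius 10:
|20·4 + 21·(−5) − c| / √841 = 10
|c − (−25)| = 10·29, so c = 265 or c = −315.

c = −315 or c = 265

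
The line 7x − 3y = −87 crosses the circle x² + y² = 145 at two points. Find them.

(−12, 1) and (−9, 8)

Express y = (87 + 7x)/3 and substitute into the circle:
58x² + 1218x + 6264 = 0  ⟹  x² + 21x + 108 = 0
x = −9 or x = −12, giving (−9, 8) and (−12, 1).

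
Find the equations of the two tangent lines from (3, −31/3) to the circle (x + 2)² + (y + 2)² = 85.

A line y − (−31/3) = m(x − (3)) is tangent when its distance from (−2, −2) is √85:
[m·(−5) − (25/3)]² = 85(m² + 1)
54m² − 75m + 14 = 0, so m = 7/6 or m = 2/9.
Through (3, −31/3) these give 7x − 6y = 83 and 2x − 9y = 99.

7x − 6y = 83 and 2x − 9y = 99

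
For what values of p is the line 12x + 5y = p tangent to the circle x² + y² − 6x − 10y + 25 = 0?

p = 22 or p = 100

Tangency holds when the distance from the centre (3, 5) to the line equals the radius 3:
|12·3 + 5·5 − p| / √169 = 3
|p − (61)| = 3·13, so p = 100 or p = 22.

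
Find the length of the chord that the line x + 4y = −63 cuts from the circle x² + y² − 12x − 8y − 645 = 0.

Express y = (−63 − x)/4 and substitute into the circle:
17x² − 34x − 4335 = 0  ⟹  x² − 2x − 255 = 0
x = 17 or x = −15, giving (17, −20) and (−15, −12).
Chord length = distance between (17, −20) and (−15, −12) = √1088 = 8√17.

8√17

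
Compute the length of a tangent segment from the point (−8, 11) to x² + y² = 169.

4

With centre O = (0, 0), |OP|² = 185 and r² = 169.
Power of the point: PT² = |PO|² − r² = 16, so PT = 4.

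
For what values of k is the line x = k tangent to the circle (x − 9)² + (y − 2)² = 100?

k = −1 or k = 19

Tangency holds when the distance from the centre (9, 2) to the line equals the radius 10:
|1·9 + 0·2 − k| / √1 = 10
|k − (9)| = 10, so k = 19 or k = −1.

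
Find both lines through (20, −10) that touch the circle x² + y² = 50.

Let a tangent through (20, −10) have slope m. Its distance from (0, 0) must equal 5√2:
(−20m − (10))² = 50(m² + 1)
7m² + 8m + 1 = 0, so m = −1 or m = −1/7.
With m = −1: x + y = 10. With m = −1/7: x + 7y = −50.

x + y = 10 and x + 7y = −50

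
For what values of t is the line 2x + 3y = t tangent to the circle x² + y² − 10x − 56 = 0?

Tangency holds when the distance from the centre (5, 0) to the line equals the radius 9:
|2·5 + 3·0 − t| / √13 = 9
|t − (10)| = 9√13.

t = 10 ± 9√13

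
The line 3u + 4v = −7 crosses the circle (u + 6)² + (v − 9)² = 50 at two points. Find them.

(−13, 8) and (−5, 2)

Express v = (−7 − 3u)/4 and substitute into the circle:
25u² + 450u + 1625 = 0  ⟹  u² + 18u + 65 = 0
u = −5 or u = −13, giving (−5, 2) and (−13, 8).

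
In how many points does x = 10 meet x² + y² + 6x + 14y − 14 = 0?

Substituting the line into the circle gives y² + 14y + 146 = 0.
Discriminant = (14)² − 4·1·(146) = −388 < 0.
No real roots: the line does not meet the circle.

0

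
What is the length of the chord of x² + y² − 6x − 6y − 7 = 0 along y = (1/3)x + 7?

√10

Centre (3, 3), r² = 25. Perpendicular distance d from centre to line = |15| / √10 = 15/√10.
Chord = 2√(r² − d²) = 2·√(5/2) = √10.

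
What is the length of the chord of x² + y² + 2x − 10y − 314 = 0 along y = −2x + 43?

The distance from (−1, 5) to the line is 40/√5, and r² = 340.
Chord = 2√(r² − d²) = 2·√(20) = 4√5.

4√5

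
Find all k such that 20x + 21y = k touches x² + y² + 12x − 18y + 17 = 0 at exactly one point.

Tangency holds when the distance from the centre (−6, 9) to the line equals the radius 10:
|20·(−6) + 21·9 − k| / √841 = 10
|k − (69)| = 10·29, so k = 359 or k = −221.

k = −221 or k = 359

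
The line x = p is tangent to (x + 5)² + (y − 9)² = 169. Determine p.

p = −18 or p = 8

Tangency holds when the distance from the centre (−5, 9) to the line equals the radius 13:
|1·(−5) + 0·9 − p| / √1 = 13
|p − (−5)| = 13, so p = 8 or p = −18.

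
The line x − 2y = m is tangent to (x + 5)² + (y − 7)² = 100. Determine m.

Tangency holds when the distance from the centre (−5, 7) to the line equals the radius 10:
|1·(−5) − 2·7 − m| / √5 = 10
|m − (−19)| = 10√5.

m = −19 ± 10√5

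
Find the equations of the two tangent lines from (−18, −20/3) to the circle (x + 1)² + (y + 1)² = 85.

A line y − (−20/3) = m(x − (−18)) is tangent when its distance from (−1, −1) is √85:
[m·(17) − (17/3)]² = 85(m² + 1)
54m² − 51m − 14 = 0, so m = 7/6 or m = −2/9.
Through (−18, −20/3) these give 7x − 6y = −86 and 2x + 9y = −96.

7x − 6y = −86 and 2x + 9y = −96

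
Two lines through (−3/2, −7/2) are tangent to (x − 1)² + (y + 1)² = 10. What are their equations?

3x + y = −8 and x + 3y = −12

Let a tangent through (−3/2, −7/2) have slope m. Its distance from (1, −1) must equal √10:
[m·(5/2) − (5/2)]² = 10(m² + 1)
3m² + 10m + 3 = 0, so m = −3 or m = −1/3.
With m = −3: 3x + y = −8. With m = −1/3: x + 3y = −12.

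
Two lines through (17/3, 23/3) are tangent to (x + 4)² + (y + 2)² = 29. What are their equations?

5x − 2y = 13 and 2x − 5y = −27

Let a tangent through (17/3, 23/3) have slope m. Its distance from (−4, −2) must equal √29:
[m·(−29/3) − (−29/3)]² = 29(m² + 1)
10m² − 29m + 10 = 0, so m = 5/2 or m = 2/5.
Through (17/3, 23/3) these give 5x − 2y = 13 and 2x − 5y = −27.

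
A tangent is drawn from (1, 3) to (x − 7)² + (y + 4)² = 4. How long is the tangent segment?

9

The centre is (7, −4) and r = 2. The square of the distance from P to the centre is 36 + 49 = 85.
Power of the point: PT² = |PO|² − r² = 81, so PT = 9.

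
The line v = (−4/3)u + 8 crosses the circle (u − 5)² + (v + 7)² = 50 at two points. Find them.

Express v = (24 − 4u)/3 and substitute into the circle:
25u² − 450u + 1800 = 0  ⟹  u² − 18u + 72 = 0
u = 12 or u = 6, giving (12, −8) and (6, 0).

(6, 0) and (12, −8)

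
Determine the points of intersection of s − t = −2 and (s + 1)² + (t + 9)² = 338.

Substitute t = s + 2:
2s² + 24s − 216 = 0  ⟹  s² + 12s − 108 = 0
s = 6 or s = −18, giving (6, 8) and (−18, −16).

(−18, −16) and (6, 8)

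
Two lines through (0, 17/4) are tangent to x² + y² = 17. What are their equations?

A line y − (17/4) = m(x − (0)) is tangent when its distance from (0, 0) is √17:
(0m − (−17/4))² = 17(m² + 1)
16m² − 1 = 0, so m = −1/4 or m = 1/4.
With m = −1/4: x + 4y = 17. With m = 1/4: x − 4y = −17.

x + 4y = 17 and x − 4y = −17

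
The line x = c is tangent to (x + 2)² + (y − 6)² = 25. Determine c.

The line touches the circle iff its distance from (−2, 6) is 5:
|1·(−2) + 0·6 − c| / √1 = 5
|c − (−2)| = 5, so c = 3 or c = −7.

c = −7 or c = 3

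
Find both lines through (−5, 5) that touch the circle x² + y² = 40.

Write the tangent as mx − y + (5 − m·(−5)) = 0 and set its distance from the centre to 2√10:
(5m − (−5))² = 40(m² + 1)
3m² − 10m + 3 = 0, so m = 1/3 or m = 3.
With m = 1/3: x − 3y = −20. With m = 3: 3x − y = −20.

x − 3y = −20 and 3x − y = −20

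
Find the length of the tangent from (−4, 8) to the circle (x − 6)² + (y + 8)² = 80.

2√69

The centre is (6, −8) and r = 4√5. The square of the distance from P to the centre is 100 + 256 = 356.
The tangent meets the radius at right angles, so tangent² = |PO|² − r² = 356 − 80 = 276.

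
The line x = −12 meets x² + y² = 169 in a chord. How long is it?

10

The line gives x = −12. Substituting into the circle:
y² − 25 = 0
y = 5 or y = −5, giving (−12, 5) and (−12, −5).
|(−12, 5) − (−12, −5)| = √((0)² + (10)²) = 10.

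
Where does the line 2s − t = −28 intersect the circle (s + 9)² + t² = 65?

(−16, −4) and (−10, 8)

Substitute t = 2s + 28:
5s² + 130s + 800 = 0  ⟹  s² + 26s + 160 = 0
s = −10 or s = −16, giving (−10, 8) and (−16, −4).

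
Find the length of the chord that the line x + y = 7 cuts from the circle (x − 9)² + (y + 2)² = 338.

The distance from (9, −2) to the line is 0/√2, and r² = 338.
Chord = 2√(r² − d²) = 2·√(338) = 26√2.

26√2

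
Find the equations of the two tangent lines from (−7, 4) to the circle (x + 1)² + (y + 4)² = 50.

Write the tangent as mx − y + (4 − m·(−7)) = 0 and set its distance from the centre to 5√2:
[m·(6) − (−8)]² = 50(m² + 1)
7m² − 48m − 7 = 0, so m = 7 or m = −1/7.
Through (−7, 4) these give 7x − y = −53 and x + 7y = 21.

7x − y = −53 and x + 7y = 21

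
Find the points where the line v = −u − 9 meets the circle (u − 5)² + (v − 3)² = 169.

(−7, −2) and (0, −9)

Express v = −u − 9 and substitute into the circle:
2u² + 14u = 0  ⟹  u² + 7u = 0
u = 0 or u = −7, giving (0, −9) and (−7, −2).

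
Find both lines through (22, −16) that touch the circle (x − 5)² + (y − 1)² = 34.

Write the tangent as mx − y + (−16 − m·(22)) = 0 and set its distance from the centre to √34:
(−17m − (17))² = 34(m² + 1)
15m² + 34m + 15 = 0, so m = −3/5 or m = −5/3.
With m = −3/5: 3x + 5y = −14. With m = −5/3: 5x + 3y = 62.

3x + 5y = −14 and 5x + 3y = 62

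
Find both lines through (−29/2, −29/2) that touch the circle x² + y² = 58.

Write the tangent as mx − y + (−29/2 − m·(−29/2)) = 0 and set its distance from the centre to √58:
[m·(29/2) − (29/2)]² = 58(m² + 1)
21m² − 58m + 21 = 0, so m = 7/3 or m = 3/7.
Through (−29/2, −29/2) these give 7x − 3y = −58 and 3x − 7y = 58.

7x − 3y = −58 and 3x − 7y = 58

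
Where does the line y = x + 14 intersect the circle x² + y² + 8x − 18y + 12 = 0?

Express y = x + 14 and substitute into the circle:
2x² + 18x − 44 = 0  ⟹  x² + 9x − 22 = 0
x = 2 or x = −11, giving (2, 16) and (−11, 3).

(−11, 3) and (2, 16)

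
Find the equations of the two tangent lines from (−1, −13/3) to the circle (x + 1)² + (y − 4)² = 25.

Let a tangent through (−1, −13/3) have slope m. Its distance from (−1, 4) must equal 5:
(0m − (25/3))² = 25(m² + 1)
9m² − 16 = 0, so m = −4/3 or m = 4/3.
Through (−1, −13/3) these give 4x + 3y = −17 and 4x − 3y = 9.

4x + 3y = −17 and 4x − 3y = 9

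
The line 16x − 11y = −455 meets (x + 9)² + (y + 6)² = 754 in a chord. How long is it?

2√377

From the line, y = (455 + 16x)/11. Substituting:
377x² + 18850x + 190008 = 0  ⟹  x² + 50x + 504 = 0
x = −14 or x = −36, giving (−14, 21) and (−36, −11).
Chord length = distance between (−14, 21) and (−36, −11) = √1508 = 2√377.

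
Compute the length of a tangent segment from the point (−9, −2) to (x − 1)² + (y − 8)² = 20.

The centre is (1, 8) and r = 2√5. The square of the distance from P to the centre is 100 + 100 = 200.
Power of the point: PT² = |PO|² − r² = 180, so PT = 6√5.

6√5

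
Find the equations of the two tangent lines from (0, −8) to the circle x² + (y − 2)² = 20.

A line y − (−8) = m(x − (0)) is tangent when its distance from (0, 2) is 2√5:
(0m − (10))² = 20(m² + 1)
m² − 4 = 0, so m = −2 or m = 2.
Through (0, −8) these give 2x + y = −8 and 2x − y = 8.

2x + y = −8 and 2x − y = 8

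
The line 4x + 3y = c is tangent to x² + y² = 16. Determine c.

For a tangent, require d(centre, line) = r = 4.
|4·0 + 3·0 − c| / √25 = 4
|c| = 4·5, so c = 20 or c = −20.

c = −20 or c = 20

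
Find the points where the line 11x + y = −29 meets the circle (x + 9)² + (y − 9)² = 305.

(−5, 26) and (−2, −7)

Express y = −11x − 29 and substitute into the circle:
122x² + 854x + 1220 = 0  ⟹  x² + 7x + 10 = 0
x = −2 or x = −5, giving (−2, −7) and (−5, 26).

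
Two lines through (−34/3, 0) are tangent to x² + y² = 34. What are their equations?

Write the tangent as mx − y + (0 − m·(−34/3)) = 0 and set its distance from the centre to √34:
[m·(34/3) − (0)]² = 34(m² + 1)
25m² − 9 = 0, so m = −3/5 or m = 3/5.
Through (−34/3, 0) these give 3x + 5y = −34 and 3x − 5y = −34.

3x + 5y = −34 and 3x − 5y = −34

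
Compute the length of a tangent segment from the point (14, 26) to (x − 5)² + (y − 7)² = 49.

√393

Centre (5, 7), r² = 49. |PO|² = (9)² + (19)² = 442.
By the tangent–radius right angle, tangent length = √(|PO|² − r²) = √393.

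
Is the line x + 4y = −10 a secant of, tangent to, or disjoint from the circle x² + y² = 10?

Substituting the line into the circle gives 17x² + 20x − 60 = 0.
Discriminant = (20)² − 4·17·(−60) = 4480 > 0.
Two real roots: the line is a secant.

secant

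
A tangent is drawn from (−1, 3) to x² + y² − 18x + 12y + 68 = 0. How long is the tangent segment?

The centre is (9, −6) and r = 7. The square of the distance from P to the centre is 100 + 81 = 181.
Power of the point: PT² = |PO|² − r² = 132, so PT = 2√33.

2√33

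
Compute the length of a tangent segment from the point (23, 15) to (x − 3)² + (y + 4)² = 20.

Centre (3, −4), r² = 20. |PO|² = (20)² + (19)² = 761.
The tangent meets the radius at right angles, so tangent² = |PO|² − r² = 761 − 20 = 741.

√741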